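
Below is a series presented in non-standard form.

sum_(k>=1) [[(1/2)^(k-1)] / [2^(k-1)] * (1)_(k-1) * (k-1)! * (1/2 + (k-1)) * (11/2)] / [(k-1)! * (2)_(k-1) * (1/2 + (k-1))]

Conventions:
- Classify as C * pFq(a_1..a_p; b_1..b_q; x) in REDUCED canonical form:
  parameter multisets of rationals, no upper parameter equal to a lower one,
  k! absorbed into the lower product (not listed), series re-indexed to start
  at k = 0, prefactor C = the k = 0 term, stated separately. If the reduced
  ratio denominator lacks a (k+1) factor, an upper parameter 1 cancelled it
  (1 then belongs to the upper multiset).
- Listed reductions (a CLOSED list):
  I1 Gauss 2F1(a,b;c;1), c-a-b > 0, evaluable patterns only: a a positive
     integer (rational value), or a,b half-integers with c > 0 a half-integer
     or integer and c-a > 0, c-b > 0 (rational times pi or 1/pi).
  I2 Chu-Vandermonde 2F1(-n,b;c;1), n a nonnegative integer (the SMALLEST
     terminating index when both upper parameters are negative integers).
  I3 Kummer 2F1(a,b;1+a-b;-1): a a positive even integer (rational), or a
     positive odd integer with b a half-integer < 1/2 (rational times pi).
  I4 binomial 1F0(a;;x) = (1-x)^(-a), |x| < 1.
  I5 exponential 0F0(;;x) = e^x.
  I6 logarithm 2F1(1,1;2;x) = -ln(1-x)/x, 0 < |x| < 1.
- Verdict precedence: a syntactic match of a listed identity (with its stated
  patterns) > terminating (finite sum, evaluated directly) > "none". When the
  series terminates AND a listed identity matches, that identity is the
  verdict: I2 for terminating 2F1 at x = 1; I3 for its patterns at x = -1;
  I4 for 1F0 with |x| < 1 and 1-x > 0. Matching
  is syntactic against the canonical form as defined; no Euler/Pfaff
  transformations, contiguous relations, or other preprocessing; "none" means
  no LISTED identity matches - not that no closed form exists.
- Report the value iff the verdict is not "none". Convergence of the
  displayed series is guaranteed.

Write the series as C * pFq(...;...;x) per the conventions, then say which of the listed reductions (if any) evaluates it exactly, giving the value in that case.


The series (x = 1/4) is 2F1: upper {1, 1}, lower {2}, prefactor 11/2. Verdict: this is the logarithmic series (I6) (the logarithm: parameters (1,1;2), x = 1/4). Sum: (-22) * ln(3/4).

Key step: t_0 being 11/2, the factorial ratio (C = 11/2) (k+a-1)!/(a-1)! is a rising factorial (a)_k.
Step ratio: r(k) = (1/4) * (k+1) (k+1) / [(k+2) (k+1)] ; factor over Q: parameters, x = (1/4), and C = 11/2.


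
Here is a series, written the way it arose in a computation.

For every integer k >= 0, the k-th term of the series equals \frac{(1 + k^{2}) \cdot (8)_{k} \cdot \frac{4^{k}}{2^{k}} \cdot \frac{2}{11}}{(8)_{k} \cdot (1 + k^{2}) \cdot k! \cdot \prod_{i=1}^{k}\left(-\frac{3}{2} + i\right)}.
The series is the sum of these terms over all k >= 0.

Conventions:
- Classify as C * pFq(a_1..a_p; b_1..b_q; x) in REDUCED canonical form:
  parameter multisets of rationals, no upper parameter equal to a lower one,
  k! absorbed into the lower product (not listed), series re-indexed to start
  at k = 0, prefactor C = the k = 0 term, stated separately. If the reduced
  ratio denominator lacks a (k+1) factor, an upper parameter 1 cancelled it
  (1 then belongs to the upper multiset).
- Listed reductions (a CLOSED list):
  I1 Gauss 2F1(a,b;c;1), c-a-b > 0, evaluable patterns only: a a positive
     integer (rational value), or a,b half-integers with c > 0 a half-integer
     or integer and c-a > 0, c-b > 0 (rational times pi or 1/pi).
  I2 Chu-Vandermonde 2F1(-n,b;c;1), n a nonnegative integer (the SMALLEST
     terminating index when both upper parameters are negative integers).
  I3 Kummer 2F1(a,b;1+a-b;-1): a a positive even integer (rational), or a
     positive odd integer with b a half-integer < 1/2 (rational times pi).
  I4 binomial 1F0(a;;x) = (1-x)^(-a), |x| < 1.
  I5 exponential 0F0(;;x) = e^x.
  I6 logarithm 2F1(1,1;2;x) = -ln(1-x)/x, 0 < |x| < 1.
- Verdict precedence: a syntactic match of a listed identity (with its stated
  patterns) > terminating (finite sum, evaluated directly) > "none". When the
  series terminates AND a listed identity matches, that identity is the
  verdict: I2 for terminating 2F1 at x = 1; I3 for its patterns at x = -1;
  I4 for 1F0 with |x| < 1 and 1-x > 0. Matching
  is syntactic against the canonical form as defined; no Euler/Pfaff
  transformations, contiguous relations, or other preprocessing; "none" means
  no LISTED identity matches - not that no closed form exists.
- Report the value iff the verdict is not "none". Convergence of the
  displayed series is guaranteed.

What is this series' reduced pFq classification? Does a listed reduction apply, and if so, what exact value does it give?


Prefactor \frac{2}{11}, argument 2: 0F1 with upper {-} over lower {-\frac{1}{2}}. Verdict: no listed reduction: x = 2 and upper {-} fail every I1-I6 pattern.

First insight: with t_0 = \frac{2}{11}, k^2 + 1 divides numerator and denominator alike; C = 2/11 after cancelling.
Adjacent-term ratio: r(k) = 2 * 1 / [(k-\frac{1}{2}) (k+1)] - rational in k. x = 2; t_0 = \frac{2}{11}; negate the roots.


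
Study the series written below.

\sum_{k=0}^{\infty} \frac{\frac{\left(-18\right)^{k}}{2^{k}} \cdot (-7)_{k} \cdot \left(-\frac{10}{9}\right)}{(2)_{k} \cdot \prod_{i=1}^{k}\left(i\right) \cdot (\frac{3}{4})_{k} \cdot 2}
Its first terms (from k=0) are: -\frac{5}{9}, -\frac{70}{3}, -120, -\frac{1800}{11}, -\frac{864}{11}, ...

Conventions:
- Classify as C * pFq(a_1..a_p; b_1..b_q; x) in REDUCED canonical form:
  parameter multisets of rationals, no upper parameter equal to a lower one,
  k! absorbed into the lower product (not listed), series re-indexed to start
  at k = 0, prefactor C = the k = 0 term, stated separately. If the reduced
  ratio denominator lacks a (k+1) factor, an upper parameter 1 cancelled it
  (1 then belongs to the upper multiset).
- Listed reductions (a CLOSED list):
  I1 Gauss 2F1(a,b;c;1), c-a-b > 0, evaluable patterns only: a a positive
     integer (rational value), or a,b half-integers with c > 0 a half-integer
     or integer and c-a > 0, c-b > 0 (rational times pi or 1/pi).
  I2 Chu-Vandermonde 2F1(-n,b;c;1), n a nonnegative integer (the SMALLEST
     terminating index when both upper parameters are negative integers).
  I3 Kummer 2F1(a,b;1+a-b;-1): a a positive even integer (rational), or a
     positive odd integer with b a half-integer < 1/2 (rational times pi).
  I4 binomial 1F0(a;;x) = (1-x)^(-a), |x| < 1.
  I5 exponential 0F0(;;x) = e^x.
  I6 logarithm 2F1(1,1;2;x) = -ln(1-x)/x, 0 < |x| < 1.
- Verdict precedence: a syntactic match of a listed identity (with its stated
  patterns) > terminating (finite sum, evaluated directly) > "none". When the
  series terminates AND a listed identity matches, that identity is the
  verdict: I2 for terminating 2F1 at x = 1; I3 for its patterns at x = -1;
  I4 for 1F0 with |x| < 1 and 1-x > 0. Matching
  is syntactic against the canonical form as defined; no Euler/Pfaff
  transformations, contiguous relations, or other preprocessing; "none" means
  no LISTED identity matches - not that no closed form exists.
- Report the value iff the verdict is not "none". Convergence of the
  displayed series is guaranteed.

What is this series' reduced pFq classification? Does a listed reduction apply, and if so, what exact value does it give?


Classification (C = -\frac{5}{9}): 1F2 with upper {-7}, lower {\frac{3}{4}, 2}, argument x = -9. Verdict: terminating - upper -7 stops the sum at k = 7; the 8 terms are added exactly. Exact value: -\frac{4261912549}{10599435}.

The tell: t_0 = -\frac{5}{9} here, and the constant factors (C = -5/9) combine into one prefactor.
Ratio: r(k) = -9 * (k-7) / [(k+\frac{3}{4}) (k+2) (k+1)] - rational in k. x = -9; t_0 = -\frac{5}{9}; negate the roots.


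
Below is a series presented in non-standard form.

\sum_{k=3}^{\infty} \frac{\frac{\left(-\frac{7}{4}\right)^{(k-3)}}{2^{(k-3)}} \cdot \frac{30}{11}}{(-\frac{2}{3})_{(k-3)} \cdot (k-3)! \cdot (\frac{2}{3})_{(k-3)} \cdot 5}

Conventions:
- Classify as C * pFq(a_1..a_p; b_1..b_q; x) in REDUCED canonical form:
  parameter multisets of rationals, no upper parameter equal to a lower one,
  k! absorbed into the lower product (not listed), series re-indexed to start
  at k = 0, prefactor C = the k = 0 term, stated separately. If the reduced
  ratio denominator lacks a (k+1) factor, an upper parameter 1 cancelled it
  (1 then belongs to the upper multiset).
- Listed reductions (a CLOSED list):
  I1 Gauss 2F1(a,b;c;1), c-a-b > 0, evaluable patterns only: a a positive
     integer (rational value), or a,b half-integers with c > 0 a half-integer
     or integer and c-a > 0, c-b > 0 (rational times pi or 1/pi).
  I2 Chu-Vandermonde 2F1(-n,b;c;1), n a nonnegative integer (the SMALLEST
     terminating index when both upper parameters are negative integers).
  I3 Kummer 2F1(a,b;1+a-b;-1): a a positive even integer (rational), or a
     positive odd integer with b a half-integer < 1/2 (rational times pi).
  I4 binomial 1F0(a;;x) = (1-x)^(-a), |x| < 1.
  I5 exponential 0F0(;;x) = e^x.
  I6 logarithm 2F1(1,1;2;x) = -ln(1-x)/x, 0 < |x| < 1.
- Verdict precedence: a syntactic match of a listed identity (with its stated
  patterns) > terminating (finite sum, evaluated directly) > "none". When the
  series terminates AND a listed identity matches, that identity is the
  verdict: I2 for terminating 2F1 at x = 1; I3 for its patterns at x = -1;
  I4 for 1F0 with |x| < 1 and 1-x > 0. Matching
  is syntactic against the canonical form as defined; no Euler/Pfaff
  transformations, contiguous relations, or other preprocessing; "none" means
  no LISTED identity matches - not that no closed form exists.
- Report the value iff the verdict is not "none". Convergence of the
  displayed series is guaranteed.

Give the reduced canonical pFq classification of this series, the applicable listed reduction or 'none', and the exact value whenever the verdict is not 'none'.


Structural cue: from the first term \frac{6}{11}: the constant factors (prefactor 6/11) combine into one prefactor.
Term ratio: r(k) = -\frac{7}{8} * 1 / [(k-\frac{2}{3}) (k+\frac{2}{3}) (k+1)] - poly over poly, x = -\frac{7}{8} from leading terms; C = \frac{6}{11} at k = 0.

Classification (C = \frac{6}{11}): 0F2 with upper {-}, lower {-\frac{2}{3}, \frac{2}{3}}, argument x = -\frac{7}{8}. Verdict: none here - no I1-I6 shape fits x = -\frac{7}{8} with lower {-\frac{2}{3}, \frac{2}{3}}.


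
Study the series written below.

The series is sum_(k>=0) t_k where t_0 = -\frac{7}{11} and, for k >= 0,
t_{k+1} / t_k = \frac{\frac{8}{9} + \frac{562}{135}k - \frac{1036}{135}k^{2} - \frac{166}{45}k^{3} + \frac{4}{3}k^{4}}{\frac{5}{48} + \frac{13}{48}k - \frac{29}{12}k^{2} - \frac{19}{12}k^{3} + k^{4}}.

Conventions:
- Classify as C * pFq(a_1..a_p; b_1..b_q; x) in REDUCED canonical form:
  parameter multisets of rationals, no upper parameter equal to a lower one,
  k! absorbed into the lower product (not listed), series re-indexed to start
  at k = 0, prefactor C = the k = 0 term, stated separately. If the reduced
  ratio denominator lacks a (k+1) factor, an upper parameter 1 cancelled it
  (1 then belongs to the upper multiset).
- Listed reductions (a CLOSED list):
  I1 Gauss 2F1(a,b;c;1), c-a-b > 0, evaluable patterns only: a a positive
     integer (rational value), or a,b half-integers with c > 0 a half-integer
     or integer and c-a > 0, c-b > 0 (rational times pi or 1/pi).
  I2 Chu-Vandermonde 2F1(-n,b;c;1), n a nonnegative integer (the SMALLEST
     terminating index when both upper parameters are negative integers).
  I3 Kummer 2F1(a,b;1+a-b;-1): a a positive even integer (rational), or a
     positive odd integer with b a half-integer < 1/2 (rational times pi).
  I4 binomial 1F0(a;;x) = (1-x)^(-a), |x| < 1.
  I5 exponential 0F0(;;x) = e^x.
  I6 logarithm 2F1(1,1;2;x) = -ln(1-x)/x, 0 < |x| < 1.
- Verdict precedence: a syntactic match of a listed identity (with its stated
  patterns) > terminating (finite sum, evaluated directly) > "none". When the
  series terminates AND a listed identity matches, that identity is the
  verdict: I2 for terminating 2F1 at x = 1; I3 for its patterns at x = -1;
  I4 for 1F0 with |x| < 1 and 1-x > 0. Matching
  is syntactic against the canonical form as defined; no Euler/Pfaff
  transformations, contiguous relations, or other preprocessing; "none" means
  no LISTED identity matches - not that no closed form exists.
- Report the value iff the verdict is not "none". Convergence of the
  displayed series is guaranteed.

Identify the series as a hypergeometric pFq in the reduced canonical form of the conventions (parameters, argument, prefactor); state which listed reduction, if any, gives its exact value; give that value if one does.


x = \frac{4}{3} here; the reduced form reads 3F2, upper {-4, -\frac{3}{5}, \frac{5}{3}}, lower {-\frac{5}{2}, -\frac{1}{4}}, C = -\frac{7}{11}. Verdict: terminating. With -4 upstairs the series is a 5-term polynomial sum; evaluated term by term. Its exact value is \frac{3416323337}{45106875}.

Structural cue: t_0 being -\frac{7}{11}, factor the ratio over Q (prefactor -7/11): negated roots = parameters.
Step ratio: r(k) = \frac{4}{3} * (k-4) (k-\frac{3}{5}) (k+\frac{5}{3}) / [(k-\frac{5}{2}) (k-\frac{1}{4}) (k+1)] - poly over poly, x = \frac{4}{3} from leading terms; C = -\frac{7}{11} at k = 0.


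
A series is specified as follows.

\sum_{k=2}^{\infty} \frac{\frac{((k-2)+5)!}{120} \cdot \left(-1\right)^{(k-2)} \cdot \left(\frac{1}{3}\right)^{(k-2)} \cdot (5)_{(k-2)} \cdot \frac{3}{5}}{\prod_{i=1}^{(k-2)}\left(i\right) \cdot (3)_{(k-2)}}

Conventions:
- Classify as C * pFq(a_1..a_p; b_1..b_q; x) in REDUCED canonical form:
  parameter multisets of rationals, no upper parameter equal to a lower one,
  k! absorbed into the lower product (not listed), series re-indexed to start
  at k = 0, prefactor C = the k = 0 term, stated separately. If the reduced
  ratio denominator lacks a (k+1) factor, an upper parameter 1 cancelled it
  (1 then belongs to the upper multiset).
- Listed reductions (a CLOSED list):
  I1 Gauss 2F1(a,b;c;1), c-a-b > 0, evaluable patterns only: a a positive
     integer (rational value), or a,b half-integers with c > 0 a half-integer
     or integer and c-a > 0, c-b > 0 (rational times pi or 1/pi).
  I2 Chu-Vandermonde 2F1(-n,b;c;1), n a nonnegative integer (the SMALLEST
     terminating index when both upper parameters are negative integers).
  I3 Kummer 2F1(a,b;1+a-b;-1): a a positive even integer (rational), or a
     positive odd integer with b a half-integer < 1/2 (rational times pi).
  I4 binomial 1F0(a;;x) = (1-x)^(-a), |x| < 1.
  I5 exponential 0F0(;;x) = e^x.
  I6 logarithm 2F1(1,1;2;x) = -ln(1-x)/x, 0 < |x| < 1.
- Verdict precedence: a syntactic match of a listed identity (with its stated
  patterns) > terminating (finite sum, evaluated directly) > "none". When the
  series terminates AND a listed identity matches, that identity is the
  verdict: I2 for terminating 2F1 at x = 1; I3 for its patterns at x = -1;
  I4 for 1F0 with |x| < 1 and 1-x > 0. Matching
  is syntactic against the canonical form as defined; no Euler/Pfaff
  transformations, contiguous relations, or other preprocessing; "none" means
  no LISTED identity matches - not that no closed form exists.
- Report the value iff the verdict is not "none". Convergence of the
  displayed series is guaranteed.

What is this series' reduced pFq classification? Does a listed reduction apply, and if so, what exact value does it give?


With C = \frac{3}{5}: the canonical form is 2F1(5, 6; 3; -\frac{1}{3}). Verdict: no listed reduction: x = -\frac{1}{3} and upper {5, 6} fail every I1-I6 pattern.

Structural cue: with t_0 = \frac{3}{5}, the factorial ratio (prefactor 3/5) (k+a-1)!/(a-1)! is a rising factorial (a)_k.
Term ratio: r(k) = -\frac{1}{3} * (k+5) (k+6) / [(k+3) (k+1)] - rational; roots negated = parameters, x = -\frac{1}{3}, C = \frac{3}{5}.


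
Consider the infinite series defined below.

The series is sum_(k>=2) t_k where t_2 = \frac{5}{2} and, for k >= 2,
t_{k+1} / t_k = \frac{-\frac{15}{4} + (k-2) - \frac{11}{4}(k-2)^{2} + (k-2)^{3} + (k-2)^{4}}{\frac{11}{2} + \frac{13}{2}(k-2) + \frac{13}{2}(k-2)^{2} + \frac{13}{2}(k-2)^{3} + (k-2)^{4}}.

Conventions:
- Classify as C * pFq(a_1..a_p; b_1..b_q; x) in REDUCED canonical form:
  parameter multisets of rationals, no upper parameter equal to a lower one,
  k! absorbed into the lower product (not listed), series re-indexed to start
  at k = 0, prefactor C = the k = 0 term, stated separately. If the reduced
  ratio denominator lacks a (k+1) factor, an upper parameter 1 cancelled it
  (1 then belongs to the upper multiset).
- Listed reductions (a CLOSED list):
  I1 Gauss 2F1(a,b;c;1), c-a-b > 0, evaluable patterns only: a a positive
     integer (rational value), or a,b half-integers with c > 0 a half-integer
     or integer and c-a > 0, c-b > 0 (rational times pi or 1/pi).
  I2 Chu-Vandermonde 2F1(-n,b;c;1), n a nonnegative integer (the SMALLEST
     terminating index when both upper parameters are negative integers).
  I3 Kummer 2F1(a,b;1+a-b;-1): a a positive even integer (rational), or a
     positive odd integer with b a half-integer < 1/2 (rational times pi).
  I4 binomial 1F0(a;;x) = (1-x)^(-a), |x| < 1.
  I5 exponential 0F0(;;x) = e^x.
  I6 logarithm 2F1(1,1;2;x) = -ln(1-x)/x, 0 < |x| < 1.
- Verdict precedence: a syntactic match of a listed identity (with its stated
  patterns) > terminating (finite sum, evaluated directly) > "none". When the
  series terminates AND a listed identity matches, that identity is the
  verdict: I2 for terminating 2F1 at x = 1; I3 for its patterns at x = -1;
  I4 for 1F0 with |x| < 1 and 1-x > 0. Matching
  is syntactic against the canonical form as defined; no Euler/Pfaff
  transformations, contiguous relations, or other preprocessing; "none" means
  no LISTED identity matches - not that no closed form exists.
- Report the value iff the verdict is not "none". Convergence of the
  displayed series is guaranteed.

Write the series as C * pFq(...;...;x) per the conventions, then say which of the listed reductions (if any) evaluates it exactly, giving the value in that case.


The series (x = 1) is 2F1: upper {-\frac{3}{2}, \frac{5}{2}}, lower {\frac{11}{2}}, prefactor \frac{5}{2}. Verdict: Gauss (I1, half-integer pattern) applies (x = 1; upper {-\frac{3}{2}, \frac{5}{2}} half-integers, c = \frac{11}{2} in the evaluable pattern). Its exact value is \frac{11025}{32768} \cdot \pi.

Key observation: t_0 = \frac{5}{2} here, and the ratio is unreduced: k^2 + 1 divides both sides (C = 5/2, x = 1).
Term ratio: r(k) = 1 * (k-\frac{3}{2}) (k+\frac{5}{2}) / [(k+\frac{11}{2}) (k+1)] - rational in k, leading ratio 1; with t_0 = \frac{5}{2}, classification follows.


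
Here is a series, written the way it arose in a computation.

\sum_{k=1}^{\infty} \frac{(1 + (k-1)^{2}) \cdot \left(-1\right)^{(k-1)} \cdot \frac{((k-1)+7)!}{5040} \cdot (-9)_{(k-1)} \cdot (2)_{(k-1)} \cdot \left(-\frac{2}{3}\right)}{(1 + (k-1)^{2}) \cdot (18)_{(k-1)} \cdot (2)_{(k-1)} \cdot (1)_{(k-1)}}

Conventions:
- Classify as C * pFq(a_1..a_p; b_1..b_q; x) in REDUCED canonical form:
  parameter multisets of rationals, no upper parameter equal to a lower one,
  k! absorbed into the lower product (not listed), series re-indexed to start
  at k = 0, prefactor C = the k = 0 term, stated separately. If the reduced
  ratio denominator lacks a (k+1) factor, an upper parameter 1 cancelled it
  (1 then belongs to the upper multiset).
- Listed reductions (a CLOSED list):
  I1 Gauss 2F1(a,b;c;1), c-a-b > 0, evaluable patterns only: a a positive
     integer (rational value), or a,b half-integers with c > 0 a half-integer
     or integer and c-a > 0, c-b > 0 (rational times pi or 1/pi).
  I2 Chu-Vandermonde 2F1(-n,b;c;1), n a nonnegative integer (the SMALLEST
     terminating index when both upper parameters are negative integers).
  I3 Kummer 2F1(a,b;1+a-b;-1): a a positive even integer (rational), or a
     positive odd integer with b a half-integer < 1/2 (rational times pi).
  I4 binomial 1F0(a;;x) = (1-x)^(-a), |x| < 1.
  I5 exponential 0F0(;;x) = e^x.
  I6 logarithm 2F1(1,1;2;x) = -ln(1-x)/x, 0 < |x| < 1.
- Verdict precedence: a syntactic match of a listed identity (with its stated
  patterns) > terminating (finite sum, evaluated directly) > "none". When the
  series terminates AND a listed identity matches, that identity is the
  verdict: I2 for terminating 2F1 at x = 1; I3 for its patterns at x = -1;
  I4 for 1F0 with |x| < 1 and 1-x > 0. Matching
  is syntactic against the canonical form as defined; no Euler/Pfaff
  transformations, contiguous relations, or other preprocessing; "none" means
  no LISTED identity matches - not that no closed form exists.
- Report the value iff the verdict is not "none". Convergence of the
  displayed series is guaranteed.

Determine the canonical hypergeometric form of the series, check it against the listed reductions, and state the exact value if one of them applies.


Key observation: x = -1 and (1)_k (C = -2/3, x = -1) is k! itself.
Term ratio: r(k) = -1 * (k-9) (k+8) / [(k+18) (k+1)] - rational; roots negated = parameters, x = -1, C = -\frac{2}{3}.

This is -\frac{2}{3} * 2F1(-9, 8; 18; -1) in reduced canonical form. Verdict: Kummer's theorem (I3) applies (x = -1; c = 18 equals 1+a-b for upper {-9, 8}: listed pattern). Value: -\frac{68}{3}.


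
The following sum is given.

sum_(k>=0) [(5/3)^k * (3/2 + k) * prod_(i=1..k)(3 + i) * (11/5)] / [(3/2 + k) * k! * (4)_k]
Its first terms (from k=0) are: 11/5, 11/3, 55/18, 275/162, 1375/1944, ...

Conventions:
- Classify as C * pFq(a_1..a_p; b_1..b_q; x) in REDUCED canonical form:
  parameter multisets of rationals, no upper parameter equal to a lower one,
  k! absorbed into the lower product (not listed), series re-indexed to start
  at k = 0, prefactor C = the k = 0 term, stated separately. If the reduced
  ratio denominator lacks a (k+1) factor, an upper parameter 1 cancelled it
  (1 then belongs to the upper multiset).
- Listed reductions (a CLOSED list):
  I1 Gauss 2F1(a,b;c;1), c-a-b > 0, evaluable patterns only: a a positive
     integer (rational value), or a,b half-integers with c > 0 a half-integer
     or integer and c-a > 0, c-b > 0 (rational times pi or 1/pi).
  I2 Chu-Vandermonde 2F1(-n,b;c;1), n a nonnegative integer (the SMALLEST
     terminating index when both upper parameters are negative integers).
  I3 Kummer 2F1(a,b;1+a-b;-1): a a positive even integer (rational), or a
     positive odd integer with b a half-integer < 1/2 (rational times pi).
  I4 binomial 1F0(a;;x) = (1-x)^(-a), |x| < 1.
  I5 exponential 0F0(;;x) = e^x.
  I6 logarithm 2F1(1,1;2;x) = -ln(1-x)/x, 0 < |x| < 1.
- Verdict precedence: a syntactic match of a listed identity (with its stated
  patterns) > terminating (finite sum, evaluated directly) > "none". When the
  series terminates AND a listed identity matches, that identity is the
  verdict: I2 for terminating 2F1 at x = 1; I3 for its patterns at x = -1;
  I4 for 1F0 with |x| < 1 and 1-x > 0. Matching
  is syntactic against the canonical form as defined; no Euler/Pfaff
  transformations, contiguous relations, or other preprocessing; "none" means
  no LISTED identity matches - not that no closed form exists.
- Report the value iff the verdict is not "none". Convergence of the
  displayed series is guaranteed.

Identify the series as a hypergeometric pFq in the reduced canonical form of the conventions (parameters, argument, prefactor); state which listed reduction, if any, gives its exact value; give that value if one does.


At argument 5/3: a 0F0 with upper {-}, lower {-}, scaled by C = 11/5. Verdict: this is the I5 exponential reduction (the 0F0 exponential series at x = 5/3). Its exact value is (11/5) * e^(5/3).

First insight: with t_0 = 11/5, the running product (C = 11/5) telescopes to a rising factorial.
Term ratio: r(k) = (5/3) * 1 / [(k+1)] ; factor over Q: parameters, x = (5/3), and C = 11/5.


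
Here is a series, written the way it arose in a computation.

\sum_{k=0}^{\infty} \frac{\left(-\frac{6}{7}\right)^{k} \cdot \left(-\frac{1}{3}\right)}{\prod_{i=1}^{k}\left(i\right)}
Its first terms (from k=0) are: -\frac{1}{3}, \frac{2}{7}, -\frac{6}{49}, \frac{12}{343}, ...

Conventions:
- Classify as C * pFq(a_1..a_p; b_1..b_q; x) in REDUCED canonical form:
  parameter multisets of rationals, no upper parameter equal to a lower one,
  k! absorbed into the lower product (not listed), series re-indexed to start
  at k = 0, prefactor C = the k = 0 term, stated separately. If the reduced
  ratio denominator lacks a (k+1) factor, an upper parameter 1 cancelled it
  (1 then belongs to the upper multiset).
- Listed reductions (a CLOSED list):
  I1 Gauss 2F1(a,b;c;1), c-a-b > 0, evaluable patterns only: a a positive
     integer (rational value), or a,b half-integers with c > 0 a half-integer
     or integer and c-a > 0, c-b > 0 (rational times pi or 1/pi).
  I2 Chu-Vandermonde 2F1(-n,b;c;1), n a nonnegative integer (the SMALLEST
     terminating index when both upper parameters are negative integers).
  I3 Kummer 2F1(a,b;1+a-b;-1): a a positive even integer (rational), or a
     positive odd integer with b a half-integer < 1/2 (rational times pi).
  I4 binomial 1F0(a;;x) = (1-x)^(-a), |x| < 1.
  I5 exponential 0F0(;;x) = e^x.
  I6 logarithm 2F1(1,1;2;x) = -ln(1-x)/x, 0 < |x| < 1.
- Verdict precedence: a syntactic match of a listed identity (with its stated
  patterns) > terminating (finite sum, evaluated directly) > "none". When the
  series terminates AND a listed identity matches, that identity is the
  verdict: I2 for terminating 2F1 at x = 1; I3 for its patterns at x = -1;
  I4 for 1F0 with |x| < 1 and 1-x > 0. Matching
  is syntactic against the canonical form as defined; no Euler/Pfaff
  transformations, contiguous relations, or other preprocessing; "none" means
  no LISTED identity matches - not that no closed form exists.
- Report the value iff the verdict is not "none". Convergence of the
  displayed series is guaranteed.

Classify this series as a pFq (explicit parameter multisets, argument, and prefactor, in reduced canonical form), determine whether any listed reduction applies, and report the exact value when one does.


Canonical form: C = -\frac{1}{3} times 0F0 with upper {-}, lower {-}, x = -\frac{6}{7}. Verdict: exponential (I5) applies (the 0F0 exponential series at x = -\frac{6}{7}). Sum: \left(-\frac{1}{3}\right) \cdot e^{-\frac{6}{7}}.

Key observation: x = -\frac{6}{7} and the product of the first k integers (prefactor -1/3) is k!.
Step ratio: r(k) = -\frac{6}{7} * 1 / [(k+1)] - rational; roots negated = parameters, x = -\frac{6}{7}, C = -\frac{1}{3}.


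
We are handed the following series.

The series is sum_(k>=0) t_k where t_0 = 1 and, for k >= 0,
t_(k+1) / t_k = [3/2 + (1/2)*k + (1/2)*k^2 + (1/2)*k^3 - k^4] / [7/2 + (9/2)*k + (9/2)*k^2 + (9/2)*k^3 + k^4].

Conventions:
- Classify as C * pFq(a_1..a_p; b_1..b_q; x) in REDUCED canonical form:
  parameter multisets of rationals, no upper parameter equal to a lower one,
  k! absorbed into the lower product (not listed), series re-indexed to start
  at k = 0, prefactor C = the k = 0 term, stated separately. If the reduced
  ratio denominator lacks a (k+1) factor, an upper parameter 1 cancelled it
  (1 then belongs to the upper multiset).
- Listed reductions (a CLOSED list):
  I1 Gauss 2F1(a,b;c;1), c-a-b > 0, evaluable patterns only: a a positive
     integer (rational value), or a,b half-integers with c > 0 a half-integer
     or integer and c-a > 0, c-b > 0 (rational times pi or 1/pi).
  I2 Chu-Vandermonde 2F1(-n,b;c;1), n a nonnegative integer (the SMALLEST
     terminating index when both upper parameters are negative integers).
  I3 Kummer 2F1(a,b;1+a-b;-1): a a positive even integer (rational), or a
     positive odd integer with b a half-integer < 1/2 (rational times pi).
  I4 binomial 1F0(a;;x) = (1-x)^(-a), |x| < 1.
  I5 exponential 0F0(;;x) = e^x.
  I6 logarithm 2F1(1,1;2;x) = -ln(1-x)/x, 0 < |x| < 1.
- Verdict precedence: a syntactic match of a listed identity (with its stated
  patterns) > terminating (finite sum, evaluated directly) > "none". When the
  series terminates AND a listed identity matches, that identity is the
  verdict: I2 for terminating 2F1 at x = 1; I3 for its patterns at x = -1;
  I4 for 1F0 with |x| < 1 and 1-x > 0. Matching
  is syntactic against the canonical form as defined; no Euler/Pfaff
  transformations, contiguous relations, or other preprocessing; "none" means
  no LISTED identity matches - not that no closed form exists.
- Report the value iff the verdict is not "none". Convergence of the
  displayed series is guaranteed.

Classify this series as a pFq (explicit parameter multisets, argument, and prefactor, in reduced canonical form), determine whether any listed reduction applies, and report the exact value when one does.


With C = 1: the canonical form is 2F1(-3/2, 1; 7/2; -1). Verdict (x = -1): Kummer (I3) applies (x = -1; c = 7/2 equals 1+a-b for upper {-3/2, 1}: listed pattern). Its exact value is (15/32) * pi.

Key observation: from the first term 1: factor the ratio over Q (C = 1, x = -1): negated roots = parameters.
Term ratio: r(k) = (-1) * (k-3/2) (k+1) / [(k+7/2) (k+1)] - rational in k. x = (-1); t_0 = 1; negate the roots.


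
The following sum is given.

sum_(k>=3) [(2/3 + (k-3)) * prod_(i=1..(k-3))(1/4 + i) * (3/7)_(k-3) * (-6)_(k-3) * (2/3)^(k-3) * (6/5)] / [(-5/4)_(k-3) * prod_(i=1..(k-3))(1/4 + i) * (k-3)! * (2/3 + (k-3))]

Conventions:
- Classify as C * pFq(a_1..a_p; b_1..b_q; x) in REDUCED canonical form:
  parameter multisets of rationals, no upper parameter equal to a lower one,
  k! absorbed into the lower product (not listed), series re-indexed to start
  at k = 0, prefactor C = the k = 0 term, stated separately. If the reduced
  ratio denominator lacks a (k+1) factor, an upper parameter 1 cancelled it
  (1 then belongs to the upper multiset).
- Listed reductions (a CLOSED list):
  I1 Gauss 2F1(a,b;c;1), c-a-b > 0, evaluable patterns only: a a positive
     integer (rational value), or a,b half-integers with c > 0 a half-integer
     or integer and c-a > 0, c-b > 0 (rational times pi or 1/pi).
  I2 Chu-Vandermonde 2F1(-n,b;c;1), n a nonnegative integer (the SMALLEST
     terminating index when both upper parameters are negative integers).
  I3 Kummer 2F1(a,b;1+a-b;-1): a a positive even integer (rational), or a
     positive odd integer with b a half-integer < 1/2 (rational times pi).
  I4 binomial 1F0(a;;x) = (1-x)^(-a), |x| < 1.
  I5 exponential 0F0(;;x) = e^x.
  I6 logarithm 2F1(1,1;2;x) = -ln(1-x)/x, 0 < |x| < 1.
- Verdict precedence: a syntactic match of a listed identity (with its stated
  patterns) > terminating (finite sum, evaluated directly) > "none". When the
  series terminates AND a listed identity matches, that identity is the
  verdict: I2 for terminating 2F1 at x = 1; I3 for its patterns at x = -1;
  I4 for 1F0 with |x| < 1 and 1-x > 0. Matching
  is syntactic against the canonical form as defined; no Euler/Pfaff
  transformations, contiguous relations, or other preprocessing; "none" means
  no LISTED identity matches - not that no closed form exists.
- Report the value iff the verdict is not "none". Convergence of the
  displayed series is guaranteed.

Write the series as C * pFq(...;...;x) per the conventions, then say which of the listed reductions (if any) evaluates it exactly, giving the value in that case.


At argument 2/3: a 2F1 with upper {-6, 3/7}, lower {-5/4}, scaled by C = 6/5. Verdict: terminating - upper -6 stops the sum at k = 6; the 7 terms are added exactly. Hence: 92080453874/55033260975.

Structural cue: t_0 = 6/5 here, and the parameter 5/4 appears in both the upper and lower lists and cancels (alongside the other common factor).
Step ratio: r(k) = (2/3) * (k-6) (k+3/7) / [(k-5/4) (k+1)] - rational in k. x = (2/3); t_0 = 6/5; negate the roots.


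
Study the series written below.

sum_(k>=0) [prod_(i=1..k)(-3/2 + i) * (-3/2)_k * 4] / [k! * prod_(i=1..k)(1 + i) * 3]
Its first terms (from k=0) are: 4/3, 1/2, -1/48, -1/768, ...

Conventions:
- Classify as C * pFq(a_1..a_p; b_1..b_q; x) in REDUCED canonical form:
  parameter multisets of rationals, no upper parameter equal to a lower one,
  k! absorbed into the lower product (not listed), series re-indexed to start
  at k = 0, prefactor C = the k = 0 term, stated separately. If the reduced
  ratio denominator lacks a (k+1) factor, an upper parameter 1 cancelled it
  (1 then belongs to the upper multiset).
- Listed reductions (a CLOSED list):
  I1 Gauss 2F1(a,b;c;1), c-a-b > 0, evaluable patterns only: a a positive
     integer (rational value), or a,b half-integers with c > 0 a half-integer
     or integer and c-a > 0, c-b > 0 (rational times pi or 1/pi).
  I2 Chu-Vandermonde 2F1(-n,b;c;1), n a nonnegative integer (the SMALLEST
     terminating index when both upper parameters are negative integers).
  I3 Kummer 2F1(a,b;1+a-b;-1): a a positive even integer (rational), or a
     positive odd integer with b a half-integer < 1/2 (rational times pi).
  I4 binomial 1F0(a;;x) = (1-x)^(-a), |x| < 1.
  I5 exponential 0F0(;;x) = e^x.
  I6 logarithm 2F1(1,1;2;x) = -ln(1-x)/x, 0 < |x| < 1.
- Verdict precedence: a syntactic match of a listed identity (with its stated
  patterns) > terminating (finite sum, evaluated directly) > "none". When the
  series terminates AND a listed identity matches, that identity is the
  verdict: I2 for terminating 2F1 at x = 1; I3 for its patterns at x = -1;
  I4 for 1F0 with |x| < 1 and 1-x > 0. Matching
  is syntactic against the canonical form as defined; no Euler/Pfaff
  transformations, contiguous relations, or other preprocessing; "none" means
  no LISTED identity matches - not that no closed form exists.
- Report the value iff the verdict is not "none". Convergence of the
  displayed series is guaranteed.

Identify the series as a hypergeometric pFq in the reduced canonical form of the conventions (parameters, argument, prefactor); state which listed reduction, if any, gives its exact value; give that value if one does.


This is 4/3 * 2F1(-3/2, -1/2; 2; 1) in reduced canonical form. Verdict at x = 1: Gauss's theorem I1 (half-integer case) matches (x = 1; upper {-3/2, -1/2} half-integers, c = 2 in the evaluable pattern). Exact value: (256/45) / pi.

First insight: x = 1 and the lower running product (C = 4/3) is a rising factorial.
Ratio: r(k) = 1 * (k-3/2) (k-1/2) / [(k+2) (k+1)] - poly over poly, x = 1 from leading terms; C = 4/3 at k = 0.


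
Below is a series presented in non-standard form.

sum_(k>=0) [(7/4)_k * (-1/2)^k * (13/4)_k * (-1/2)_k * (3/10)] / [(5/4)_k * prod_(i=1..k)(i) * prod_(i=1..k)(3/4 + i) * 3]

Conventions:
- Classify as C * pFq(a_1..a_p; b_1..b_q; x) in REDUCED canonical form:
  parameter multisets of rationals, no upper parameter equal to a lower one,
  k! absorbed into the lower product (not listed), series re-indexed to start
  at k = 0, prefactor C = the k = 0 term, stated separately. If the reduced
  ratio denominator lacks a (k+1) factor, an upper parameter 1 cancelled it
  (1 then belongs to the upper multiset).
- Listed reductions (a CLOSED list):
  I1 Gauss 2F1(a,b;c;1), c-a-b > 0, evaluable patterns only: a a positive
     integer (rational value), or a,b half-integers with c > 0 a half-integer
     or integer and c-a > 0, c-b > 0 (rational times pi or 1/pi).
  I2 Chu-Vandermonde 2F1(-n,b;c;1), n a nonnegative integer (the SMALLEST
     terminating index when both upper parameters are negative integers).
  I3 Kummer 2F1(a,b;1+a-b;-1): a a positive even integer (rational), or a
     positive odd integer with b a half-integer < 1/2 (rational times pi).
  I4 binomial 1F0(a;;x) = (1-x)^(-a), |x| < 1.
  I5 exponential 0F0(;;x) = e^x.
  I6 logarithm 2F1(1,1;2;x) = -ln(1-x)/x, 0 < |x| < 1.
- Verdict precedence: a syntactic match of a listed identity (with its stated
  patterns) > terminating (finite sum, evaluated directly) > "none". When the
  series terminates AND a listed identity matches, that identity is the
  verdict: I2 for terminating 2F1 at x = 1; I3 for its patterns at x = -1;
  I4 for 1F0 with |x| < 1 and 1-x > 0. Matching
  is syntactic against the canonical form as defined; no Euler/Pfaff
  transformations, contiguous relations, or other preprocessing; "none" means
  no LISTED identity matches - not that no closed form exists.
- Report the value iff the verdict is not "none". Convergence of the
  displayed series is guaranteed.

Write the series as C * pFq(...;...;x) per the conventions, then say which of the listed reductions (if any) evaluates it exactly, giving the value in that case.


Key observation: with t_0 = 1/10, the parameter 7/4 appears in both the upper and lower lists and cancels.
Step ratio: r(k) = (-1/2) * (k-1/2) (k+13/4) / [(k+5/4) (k+1)] ; factor over Q: parameters, x = (-1/2), and C = 1/10.

Reduced: x = -1/2, 2F1, upper = {-1/2, 13/4}, lower = {5/4}, C = 1/10. Verdict: none. A 2F1 with upper {-1/2, 13/4} fits none of I1-I6 at x = -1/2; the sum runs forever.


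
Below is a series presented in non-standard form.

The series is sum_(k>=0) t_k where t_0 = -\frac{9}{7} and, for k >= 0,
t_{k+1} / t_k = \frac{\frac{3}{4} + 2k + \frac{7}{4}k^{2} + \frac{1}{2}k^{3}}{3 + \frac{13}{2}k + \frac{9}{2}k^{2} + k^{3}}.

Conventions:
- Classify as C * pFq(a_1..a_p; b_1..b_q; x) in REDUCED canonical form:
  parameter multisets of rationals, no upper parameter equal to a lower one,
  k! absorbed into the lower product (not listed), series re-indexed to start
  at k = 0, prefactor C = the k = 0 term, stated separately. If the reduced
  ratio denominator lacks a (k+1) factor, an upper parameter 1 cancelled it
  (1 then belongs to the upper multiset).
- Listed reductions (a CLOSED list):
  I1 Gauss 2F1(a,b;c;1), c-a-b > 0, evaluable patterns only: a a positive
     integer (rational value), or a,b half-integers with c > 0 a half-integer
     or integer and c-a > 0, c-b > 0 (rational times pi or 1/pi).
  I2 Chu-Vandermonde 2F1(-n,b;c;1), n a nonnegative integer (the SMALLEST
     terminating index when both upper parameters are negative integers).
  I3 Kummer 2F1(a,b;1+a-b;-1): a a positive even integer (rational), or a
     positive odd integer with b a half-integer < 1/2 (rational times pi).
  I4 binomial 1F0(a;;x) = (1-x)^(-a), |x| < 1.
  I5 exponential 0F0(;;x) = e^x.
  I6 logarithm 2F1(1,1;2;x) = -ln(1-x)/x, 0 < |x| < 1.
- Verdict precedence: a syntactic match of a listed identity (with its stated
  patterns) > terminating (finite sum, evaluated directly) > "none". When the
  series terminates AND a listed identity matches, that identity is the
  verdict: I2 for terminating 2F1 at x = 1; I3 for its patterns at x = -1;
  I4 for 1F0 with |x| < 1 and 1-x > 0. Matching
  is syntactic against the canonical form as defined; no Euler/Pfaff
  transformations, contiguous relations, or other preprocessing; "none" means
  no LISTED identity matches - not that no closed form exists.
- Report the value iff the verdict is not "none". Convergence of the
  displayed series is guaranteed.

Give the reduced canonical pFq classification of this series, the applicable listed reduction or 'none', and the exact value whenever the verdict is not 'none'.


At argument \frac{1}{2}: a 2F1 with upper {1, 1}, lower {2}, scaled by C = -\frac{9}{7}. Verdict (x = \frac{1}{2}): the logarithmic series (I6) applies (the logarithm: parameters (1,1;2), x = \frac{1}{2}). Sum: \frac{18}{7} \cdot \ln\left(\frac{1}{2}\right).

Key step: t_0 = -\frac{9}{7} here, and factor the ratio over Q (C = -9/7, x = 1/2): negated roots = parameters.
Adjacent-term ratio: r(k) = \frac{1}{2} * (k+1) (k+1) / [(k+2) (k+1)] - rational in k, leading ratio \frac{1}{2}; with t_0 = -\frac{9}{7}, classification follows.


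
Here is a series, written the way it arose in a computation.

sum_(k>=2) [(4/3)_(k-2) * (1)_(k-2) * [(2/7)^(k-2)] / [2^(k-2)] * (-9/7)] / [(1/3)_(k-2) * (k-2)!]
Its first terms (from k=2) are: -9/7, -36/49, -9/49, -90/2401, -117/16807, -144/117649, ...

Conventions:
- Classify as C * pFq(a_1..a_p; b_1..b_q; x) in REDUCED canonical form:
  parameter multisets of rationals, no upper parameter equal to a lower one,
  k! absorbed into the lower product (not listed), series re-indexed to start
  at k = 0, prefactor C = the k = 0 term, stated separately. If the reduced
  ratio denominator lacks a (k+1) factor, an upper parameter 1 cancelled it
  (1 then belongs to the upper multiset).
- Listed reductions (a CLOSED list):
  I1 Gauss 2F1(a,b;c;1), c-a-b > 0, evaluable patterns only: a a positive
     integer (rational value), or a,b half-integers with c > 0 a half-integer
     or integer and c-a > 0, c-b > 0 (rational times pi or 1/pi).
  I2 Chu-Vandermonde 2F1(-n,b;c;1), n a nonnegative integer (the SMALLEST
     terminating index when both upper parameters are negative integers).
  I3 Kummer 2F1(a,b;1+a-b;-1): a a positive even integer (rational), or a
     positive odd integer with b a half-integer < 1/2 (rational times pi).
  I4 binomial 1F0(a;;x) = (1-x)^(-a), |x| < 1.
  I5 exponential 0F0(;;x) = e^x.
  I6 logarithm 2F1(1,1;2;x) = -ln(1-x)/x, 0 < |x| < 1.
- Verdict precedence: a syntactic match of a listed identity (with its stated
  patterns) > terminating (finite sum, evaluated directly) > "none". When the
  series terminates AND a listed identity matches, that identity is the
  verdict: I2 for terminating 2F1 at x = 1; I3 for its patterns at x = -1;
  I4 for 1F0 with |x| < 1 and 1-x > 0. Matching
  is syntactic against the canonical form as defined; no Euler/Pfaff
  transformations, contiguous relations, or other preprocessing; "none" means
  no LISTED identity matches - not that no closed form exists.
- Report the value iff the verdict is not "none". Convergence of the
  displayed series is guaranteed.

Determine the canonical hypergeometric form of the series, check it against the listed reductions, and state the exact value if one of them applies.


Key observation: from the first term -9/7: the two k-th powers (C = -9/7, x = 1/7) combine into one argument.
Ratio: r(k) = (1/7) * (k+1) (k+4/3) / [(k+1/3) (k+1)] - rational in k, leading ratio (1/7); with t_0 = -9/7, classification follows.

Prefactor -9/7, argument 1/7: 2F1 with upper {1, 4/3} over lower {1/3}. Verdict: none - at argument 1/7 the multisets {1, 4/3} ; {1/3} match no listed identity.
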